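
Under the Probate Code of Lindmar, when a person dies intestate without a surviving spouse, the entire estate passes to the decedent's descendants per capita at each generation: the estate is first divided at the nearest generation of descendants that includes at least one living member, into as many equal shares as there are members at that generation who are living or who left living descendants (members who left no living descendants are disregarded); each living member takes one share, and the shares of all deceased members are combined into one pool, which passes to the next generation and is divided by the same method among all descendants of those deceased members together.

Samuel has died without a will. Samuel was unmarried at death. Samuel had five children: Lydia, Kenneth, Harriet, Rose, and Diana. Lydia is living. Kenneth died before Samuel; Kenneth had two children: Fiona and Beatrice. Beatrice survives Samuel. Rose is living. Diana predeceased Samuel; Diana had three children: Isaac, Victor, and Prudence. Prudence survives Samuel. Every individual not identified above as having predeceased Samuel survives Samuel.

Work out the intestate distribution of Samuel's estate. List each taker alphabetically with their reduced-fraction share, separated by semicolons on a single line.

There is no surviving spouse, so the entire estate passes to Samuel's descendants per capita at each generation.
At generation 1 (Lydia, Kenneth, Harriet, Rose, Diana) there are 5 shares of (1)/5 = 1/5 each.
Living: Lydia, Harriet, and Rose — each takes 1/5.
Deceased: Kenneth and Diana. Their combined 2/5 is pooled and carried to generation 2.
At generation 2 (Fiona, Beatrice, Isaac, Victor, Prudence) there are 5 shares of (2/5)/5 = 2/25 each.
Living: Fiona, Beatrice, Isaac, Victor, and Prudence — each takes 2/25.

Beatrice 2/25; Fiona 2/25; Harriet 1/5; Isaac 2/25; Lydia 1/5; Prudence 2/25; Rose 1/5; Victor 2/25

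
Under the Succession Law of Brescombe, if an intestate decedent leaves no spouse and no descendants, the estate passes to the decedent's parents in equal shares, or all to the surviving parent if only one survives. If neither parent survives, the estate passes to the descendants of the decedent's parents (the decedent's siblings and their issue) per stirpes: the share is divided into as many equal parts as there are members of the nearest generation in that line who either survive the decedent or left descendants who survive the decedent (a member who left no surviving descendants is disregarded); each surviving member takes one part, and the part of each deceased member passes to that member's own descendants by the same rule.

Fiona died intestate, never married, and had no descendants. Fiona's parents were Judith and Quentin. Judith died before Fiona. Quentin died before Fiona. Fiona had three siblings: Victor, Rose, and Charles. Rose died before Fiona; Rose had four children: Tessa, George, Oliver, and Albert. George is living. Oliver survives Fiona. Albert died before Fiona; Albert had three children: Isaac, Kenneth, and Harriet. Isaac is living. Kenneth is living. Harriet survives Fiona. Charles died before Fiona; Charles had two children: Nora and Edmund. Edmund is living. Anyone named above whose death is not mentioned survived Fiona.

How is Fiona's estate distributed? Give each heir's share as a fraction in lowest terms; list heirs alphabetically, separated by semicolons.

Neither parent survives and there are no descendants, so the estate passes to Fiona's siblings and their issue per stirpes.
The estate is divided into 3 equal shares of 1/3 among Victor, Rose, Charles.
Victor is living and takes 1/3.
Rose predeceased; the 1/3 allotted to Rose's branch passes to Rose's issue by representation.
The 1/3 is divided into 4 equal shares of 1/12 among Tessa, George, Oliver, Albert.
Tessa is living and takes 1/12.
George is living and takes 1/12.
Oliver is living and takes 1/12.
Albert predeceased; the 1/12 allotted to Albert's branch passes to Albert's issue by representation.
The 1/12 is divided into 3 equal shares of 1/36 among Isaac, Kenneth, Harriet.
Isaac is living and takes 1/36.
Kenneth is living and takes 1/36.
Harriet is living and takes 1/36.
Charles predeceased; the 1/3 allotted to Charles's branch passes to Charles's issue by representation.
The 1/3 is divided into 2 equal shares of 1/6 among Nora, Edmund.
Nora is living and takes 1/6.
Edmund is living and takes 1/6.

Edmund 1/6; George 1/12; Harriet 1/36; Isaac 1/36; Kenneth 1/36; Nora 1/6; Oliver 1/12; Tessa 1/12; Victor 1/3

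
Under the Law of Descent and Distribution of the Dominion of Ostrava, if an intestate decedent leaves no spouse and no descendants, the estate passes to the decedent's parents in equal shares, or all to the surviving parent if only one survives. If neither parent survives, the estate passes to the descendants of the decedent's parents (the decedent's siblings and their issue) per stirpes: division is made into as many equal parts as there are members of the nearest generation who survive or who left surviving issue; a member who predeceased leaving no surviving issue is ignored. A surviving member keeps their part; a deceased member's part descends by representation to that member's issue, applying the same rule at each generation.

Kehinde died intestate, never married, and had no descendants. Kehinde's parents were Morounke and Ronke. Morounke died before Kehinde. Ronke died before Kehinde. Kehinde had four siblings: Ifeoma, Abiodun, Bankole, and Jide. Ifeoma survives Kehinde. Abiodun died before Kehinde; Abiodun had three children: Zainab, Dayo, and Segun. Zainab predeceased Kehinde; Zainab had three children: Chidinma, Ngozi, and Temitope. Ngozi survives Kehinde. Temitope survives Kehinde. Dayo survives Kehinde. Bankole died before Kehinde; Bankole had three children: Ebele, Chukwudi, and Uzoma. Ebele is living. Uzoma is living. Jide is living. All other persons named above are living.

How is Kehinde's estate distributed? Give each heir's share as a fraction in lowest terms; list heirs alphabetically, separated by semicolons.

Chidinma 1/36; Chukwudi 1/12; Dayo 1/12; Ebele 1/12; Ifeoma 1/4; Jide 1/4; Ngozi 1/36; Segun 1/12; Temitope 1/36; Uzoma 1/12

Neither parent survives and there are no descendants, so the estate passes to Kehinde's siblings and their issue per stirpes.
The estate is divided into 4 equal shares of 1/4 among Ifeoma, Abiodun, Bankole, Jide.
Ifeoma is living and takes 1/4.
Abiodun predeceased; the 1/4 allotted to Abiodun's branch passes to Abiodun's issue by representation.
The 1/4 is divided into 3 equal shares of 1/12 among Zainab, Dayo, Segun.
Zainab predeceased; the 1/12 allotted to Zainab's branch passes to Zainab's issue by representation.
The 1/12 is divided into 3 equal shares of 1/36 among Chidinma, Ngozi, Temitope.
Chidinma is living and takes 1/36.
Ngozi is living and takes 1/36.
Temitope is living and takes 1/36.
Dayo is living and takes 1/12.
Segun is living and takes 1/12.
Bankole predeceased; the 1/4 allotted to Bankole's branch passes to Bankole's issue by representation.
The 1/4 is divided into 3 equal shares of 1/12 among Ebele, Chukwudi, Uzoma.
Ebele is living and takes 1/12.
Chukwudi is living and takes 1/12.
Uzoma is living and takes 1/12.
Jide is living and takes 1/4.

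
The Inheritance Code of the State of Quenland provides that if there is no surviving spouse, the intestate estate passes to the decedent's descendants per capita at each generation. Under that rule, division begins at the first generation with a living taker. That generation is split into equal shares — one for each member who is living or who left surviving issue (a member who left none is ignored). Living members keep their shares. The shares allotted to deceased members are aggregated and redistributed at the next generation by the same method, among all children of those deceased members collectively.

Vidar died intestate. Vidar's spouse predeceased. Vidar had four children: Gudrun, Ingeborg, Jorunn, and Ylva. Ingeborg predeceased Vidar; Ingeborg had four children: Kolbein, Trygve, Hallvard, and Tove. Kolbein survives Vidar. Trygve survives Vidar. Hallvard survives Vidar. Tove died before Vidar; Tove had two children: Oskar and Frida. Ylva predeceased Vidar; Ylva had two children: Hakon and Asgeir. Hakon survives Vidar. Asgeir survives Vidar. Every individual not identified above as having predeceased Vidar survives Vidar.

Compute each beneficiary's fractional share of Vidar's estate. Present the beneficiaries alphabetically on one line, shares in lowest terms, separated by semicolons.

There is no surviving spouse, so the entire estate passes to Vidar's descendants per capita at each generation.
At generation 1 (Gudrun, Ingeborg, Jorunn, Ylva) there are 4 shares of (1)/4 = 1/4 each.
Living: Gudrun and Jorunn — each takes 1/4.
Deceased: Ingeborg and Ylva. Their combined 1/2 is pooled and carried to generation 2.
At generation 2 (Kolbein, Trygve, Hallvard, Tove, Hakon, Asgeir) there are 6 shares of (1/2)/6 = 1/12 each.
Living: Kolbein, Trygve, Hallvard, Hakon, and Asgeir — each takes 1/12.
Deceased: Tove. That 1/12 share is carried to generation 3.
At generation 3 (Oskar, Frida) there are 2 shares of (1/12)/2 = 1/24 each.
Living: Oskar and Frida — each takes 1/24.

Asgeir 1/12; Frida 1/24; Gudrun 1/4; Hakon 1/12; Hallvard 1/12; Jorunn 1/4; Kolbein 1/12; Oskar 1/24; Trygve 1/12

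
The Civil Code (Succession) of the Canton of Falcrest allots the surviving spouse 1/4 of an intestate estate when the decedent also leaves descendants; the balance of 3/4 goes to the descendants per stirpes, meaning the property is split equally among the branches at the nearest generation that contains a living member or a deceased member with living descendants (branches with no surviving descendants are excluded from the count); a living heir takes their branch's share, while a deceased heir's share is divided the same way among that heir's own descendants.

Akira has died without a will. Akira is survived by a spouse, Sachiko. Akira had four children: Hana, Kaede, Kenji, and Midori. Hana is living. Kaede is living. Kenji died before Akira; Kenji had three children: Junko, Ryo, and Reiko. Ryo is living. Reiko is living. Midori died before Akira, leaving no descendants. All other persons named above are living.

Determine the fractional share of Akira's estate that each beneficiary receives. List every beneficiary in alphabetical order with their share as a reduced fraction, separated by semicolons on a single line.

Hana 1/4; Junko 1/12; Kaede 1/4; Reiko 1/12; Ryo 1/12; Sachiko 1/4

Sachiko, as surviving spouse, takes 1/4.
The remaining 3/4 passes to Akira's descendants per stirpes.
Midori left no surviving issue, so that branch lapses and is disregarded.
The 3/4 is divided into 3 equal shares of 1/4 among Hana, Kaede, Kenji.
Hana is living and takes 1/4.
Kaede is living and takes 1/4.
Kenji predeceased; the 1/4 allotted to Kenji's branch passes to Kenji's issue by representation.
The 1/4 is divided into 3 equal shares of 1/12 among Junko, Ryo, Reiko.
Junko is living and takes 1/12.
Ryo is living and takes 1/12.
Reiko is living and takes 1/12.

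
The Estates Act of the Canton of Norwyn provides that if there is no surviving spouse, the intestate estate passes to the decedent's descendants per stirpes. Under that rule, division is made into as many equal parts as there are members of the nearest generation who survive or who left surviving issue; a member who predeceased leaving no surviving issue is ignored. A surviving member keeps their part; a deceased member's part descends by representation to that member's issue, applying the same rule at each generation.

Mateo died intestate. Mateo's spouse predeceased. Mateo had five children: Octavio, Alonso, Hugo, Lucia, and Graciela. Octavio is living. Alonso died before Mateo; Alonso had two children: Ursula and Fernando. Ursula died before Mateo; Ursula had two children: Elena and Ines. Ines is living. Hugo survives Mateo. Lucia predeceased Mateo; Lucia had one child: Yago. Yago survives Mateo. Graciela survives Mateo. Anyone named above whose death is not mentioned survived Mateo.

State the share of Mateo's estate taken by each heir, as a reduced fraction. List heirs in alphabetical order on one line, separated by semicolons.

There is no surviving spouse, so the entire estate passes to Mateo's descendants per stirpes.
The estate is divided into 5 equal shares of 1/5 among Octavio, Alonso, Hugo, Lucia, Graciela.
Octavio is living and takes 1/5.
Alonso predeceased; the 1/5 allotted to Alonso's branch passes to Alonso's issue by representation.
The 1/5 is divided into 2 equal shares of 1/10 among Ursula, Fernando.
Ursula predeceased; the 1/10 allotted to Ursula's branch passes to Ursula's issue by representation.
The 1/10 is divided into 2 equal shares of 1/20 among Elena, Ines.
Elena is living and takes 1/20.
Ines is living and takes 1/20.
Fernando is living and takes 1/10.
Hugo is living and takes 1/5.
Lucia predeceased; the 1/5 allotted to Lucia's branch passes to Lucia's issue by representation.
Yago is the sole taker at this level and receives the full 1/5.
Graciela is living and takes 1/5.

Elena 1/20; Fernando 1/10; Graciela 1/5; Hugo 1/5; Ines 1/20; Octavio 1/5; Yago 1/5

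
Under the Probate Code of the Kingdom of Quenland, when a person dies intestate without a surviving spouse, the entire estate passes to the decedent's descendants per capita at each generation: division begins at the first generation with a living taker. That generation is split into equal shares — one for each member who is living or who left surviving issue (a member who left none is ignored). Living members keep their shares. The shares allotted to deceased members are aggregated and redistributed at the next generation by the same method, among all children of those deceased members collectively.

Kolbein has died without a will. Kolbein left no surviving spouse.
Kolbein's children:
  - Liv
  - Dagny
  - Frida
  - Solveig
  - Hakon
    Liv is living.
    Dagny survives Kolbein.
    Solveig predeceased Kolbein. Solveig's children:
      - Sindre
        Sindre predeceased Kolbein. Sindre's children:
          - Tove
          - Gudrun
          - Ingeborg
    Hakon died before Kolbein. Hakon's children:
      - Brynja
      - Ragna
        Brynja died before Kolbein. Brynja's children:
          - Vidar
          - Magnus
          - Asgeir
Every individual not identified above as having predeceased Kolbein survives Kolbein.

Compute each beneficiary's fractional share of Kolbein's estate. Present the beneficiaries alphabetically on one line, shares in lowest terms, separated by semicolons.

There is no surviving spouse, so the entire estate passes to Kolbein's descendants per capita at each generation.
At generation 1 (Liv, Dagny, Frida, Solveig, Hakon) there are 5 shares of (1)/5 = 1/5 each.
Living: Liv, Dagny, and Frida — each takes 1/5.
Deceased: Solveig and Hakon. Their combined 2/5 is pooled and carried to generation 2.
At generation 2 (Sindre, Brynja, Ragna) there are 3 shares of (2/5)/3 = 2/15 each.
Living: Ragna — each takes 2/15.
Deceased: Sindre and Brynja. Their combined 4/15 is pooled and carried to generation 3.
At generation 3 (Tove, Gudrun, Ingeborg, Vidar, Magnus, Asgeir) there are 6 shares of (4/15)/6 = 2/45 each.
Living: Tove, Gudrun, Ingeborg, Vidar, Magnus, and Asgeir — each takes 2/45.

Asgeir 2/45; Dagny 1/5; Frida 1/5; Gudrun 2/45; Ingeborg 2/45; Liv 1/5; Magnus 2/45; Ragna 2/15; Tove 2/45; Vidar 2/45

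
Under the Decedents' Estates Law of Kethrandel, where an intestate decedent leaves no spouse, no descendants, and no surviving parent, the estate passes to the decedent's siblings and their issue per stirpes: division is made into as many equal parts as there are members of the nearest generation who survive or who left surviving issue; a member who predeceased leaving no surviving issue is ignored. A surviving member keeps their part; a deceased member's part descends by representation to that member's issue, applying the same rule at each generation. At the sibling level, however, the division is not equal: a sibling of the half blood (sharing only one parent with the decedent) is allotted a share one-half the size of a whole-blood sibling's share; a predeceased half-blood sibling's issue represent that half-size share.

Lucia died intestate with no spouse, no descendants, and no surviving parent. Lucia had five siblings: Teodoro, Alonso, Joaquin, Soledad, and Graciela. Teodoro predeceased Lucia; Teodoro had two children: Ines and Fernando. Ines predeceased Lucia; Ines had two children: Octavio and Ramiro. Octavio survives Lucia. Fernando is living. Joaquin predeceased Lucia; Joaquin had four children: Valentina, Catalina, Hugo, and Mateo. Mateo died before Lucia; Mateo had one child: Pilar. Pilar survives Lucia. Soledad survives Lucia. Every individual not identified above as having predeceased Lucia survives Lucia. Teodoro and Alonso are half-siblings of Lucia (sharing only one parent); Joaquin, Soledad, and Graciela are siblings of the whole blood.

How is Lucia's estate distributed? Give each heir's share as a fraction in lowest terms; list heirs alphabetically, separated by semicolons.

Alonso 1/8; Catalina 1/16; Fernando 1/16; Graciela 1/4; Hugo 1/16; Octavio 1/32; Pilar 1/16; Ramiro 1/32; Soledad 1/4; Valentina 1/16

No spouse, descendants, or parent survives, so the estate passes to Lucia's siblings per stirpes.
Half-blood siblings count for one-half the weight of whole-blood siblings at the initial division.
Dividing 1 in proportion to weights (total weight 4): Teodoro (weight 1/2) → 1/8; Alonso (weight 1/2) → 1/8; Joaquin (weight 1) → 1/4; Soledad (weight 1) → 1/4; Graciela (weight 1) → 1/4.
Teodoro predeceased; the 1/8 allotted to Teodoro's branch passes to Teodoro's issue by representation.
The 1/8 is divided into 2 equal shares of 1/16 among Ines, Fernando.
Ines predeceased; the 1/16 allotted to Ines's branch passes to Ines's issue by representation.
The 1/16 is divided into 2 equal shares of 1/32 among Octavio, Ramiro.
Octavio is living and takes 1/32.
Ramiro is living and takes 1/32.
Fernando is living and takes 1/16.
Alonso is living and takes 1/8.
Joaquin predeceased; the 1/4 allotted to Joaquin's branch passes to Joaquin's issue by representation.
The 1/4 is divided into 4 equal shares of 1/16 among Valentina, Catalina, Hugo, Mateo.
Valentina is living and takes 1/16.
Catalina is living and takes 1/16.
Hugo is living and takes 1/16.
Mateo predeceased; the 1/16 allotted to Mateo's branch passes to Mateo's issue by representation.
Pilar is the sole taker at this level and receives the full 1/16.
Soledad is living and takes 1/4.
Graciela is living and takes 1/4.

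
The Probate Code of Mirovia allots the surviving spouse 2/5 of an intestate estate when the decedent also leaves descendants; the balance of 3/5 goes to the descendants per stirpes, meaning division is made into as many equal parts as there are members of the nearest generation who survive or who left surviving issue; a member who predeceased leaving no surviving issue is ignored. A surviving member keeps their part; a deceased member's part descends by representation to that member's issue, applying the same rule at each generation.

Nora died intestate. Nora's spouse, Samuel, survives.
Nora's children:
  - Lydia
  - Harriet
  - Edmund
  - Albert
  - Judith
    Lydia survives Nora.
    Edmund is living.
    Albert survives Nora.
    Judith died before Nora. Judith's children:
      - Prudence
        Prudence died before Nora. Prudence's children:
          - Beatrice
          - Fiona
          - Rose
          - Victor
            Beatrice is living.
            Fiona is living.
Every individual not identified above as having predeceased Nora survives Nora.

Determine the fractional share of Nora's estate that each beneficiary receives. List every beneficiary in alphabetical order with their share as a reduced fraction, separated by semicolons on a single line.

Albert 3/25; Beatrice 3/100; Edmund 3/25; Fiona 3/100; Harriet 3/25; Lydia 3/25; Rose 3/100; Samuel 2/5; Victor 3/100

Samuel, as surviving spouse, takes 2/5.
The remaining 3/5 passes to Nora's descendants per stirpes.
The 3/5 is divided into 5 equal shares of 3/25 among Lydia, Harriet, Edmund, Albert, Judith.
Lydia is living and takes 3/25.
Harriet is living and takes 3/25.
Edmund is living and takes 3/25.
Albert is living and takes 3/25.
Judith predeceased; the 3/25 allotted to Judith's branch passes to Judith's issue by representation.
Prudence's line is the sole branch at this level, so the full 3/25 passes to Prudence's issue by representation.
The 3/25 is divided into 4 equal shares of 3/100 among Beatrice, Fiona, Rose, Victor.
Beatrice is living and takes 3/100.
Fiona is living and takes 3/100.
Rose is living and takes 3/100.
Victor is living and takes 3/100.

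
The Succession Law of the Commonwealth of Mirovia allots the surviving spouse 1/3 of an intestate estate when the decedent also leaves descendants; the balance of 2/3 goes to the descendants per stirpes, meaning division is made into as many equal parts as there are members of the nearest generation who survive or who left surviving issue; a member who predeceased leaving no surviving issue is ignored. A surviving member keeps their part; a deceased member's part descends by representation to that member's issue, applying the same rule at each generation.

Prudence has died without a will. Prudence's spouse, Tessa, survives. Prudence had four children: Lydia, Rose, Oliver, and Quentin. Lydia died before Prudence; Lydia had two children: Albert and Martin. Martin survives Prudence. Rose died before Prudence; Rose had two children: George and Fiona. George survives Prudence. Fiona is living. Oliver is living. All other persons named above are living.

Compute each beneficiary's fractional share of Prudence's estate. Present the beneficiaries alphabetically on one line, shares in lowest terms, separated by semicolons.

Albert 1/12; Fiona 1/12; George 1/12; Martin 1/12; Oliver 1/6; Quentin 1/6; Tessa 1/3

Tessa, as surviving spouse, takes 1/3.
The remaining 2/3 passes to Prudence's descendants per stirpes.
The 2/3 is divided into 4 equal shares of 1/6 among Lydia, Rose, Oliver, Quentin.
Lydia predeceased; the 1/6 allotted to Lydia's branch passes to Lydia's issue by representation.
The 1/6 is divided into 2 equal shares of 1/12 among Albert, Martin.
Albert is living and takes 1/12.
Martin is living and takes 1/12.
Rose predeceased; the 1/6 allotted to Rose's branch passes to Rose's issue by representation.
The 1/6 is divided into 2 equal shares of 1/12 among George, Fiona.
George is living and takes 1/12.
Fiona is living and takes 1/12.
Oliver is living and takes 1/6.
Quentin is living and takes 1/6.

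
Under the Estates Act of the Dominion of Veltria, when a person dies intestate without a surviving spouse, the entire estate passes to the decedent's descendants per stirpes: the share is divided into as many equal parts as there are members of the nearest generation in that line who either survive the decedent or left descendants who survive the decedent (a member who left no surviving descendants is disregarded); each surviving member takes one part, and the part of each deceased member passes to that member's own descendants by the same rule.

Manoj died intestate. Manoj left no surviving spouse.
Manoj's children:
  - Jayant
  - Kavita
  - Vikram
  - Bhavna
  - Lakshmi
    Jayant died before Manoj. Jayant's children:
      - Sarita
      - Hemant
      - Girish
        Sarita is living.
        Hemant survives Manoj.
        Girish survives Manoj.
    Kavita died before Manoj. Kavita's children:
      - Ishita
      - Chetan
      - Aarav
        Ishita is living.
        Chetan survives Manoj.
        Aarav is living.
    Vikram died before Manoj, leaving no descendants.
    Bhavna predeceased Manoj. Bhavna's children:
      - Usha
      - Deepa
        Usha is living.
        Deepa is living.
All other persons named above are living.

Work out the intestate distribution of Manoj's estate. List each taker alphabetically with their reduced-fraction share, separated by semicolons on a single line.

There is no surviving spouse, so the entire estate passes to Manoj's descendants per stirpes.
Vikram left no surviving issue, so that branch lapses and is disregarded.
The estate is divided into 4 equal shares of 1/4 among Jayant, Kavita, Bhavna, Lakshmi.
Jayant predeceased; the 1/4 allotted to Jayant's branch passes to Jayant's issue by representation.
The 1/4 is divided into 3 equal shares of 1/12 among Sarita, Hemant, Girish.
Sarita is living and takes 1/12.
Hemant is living and takes 1/12.
Girish is living and takes 1/12.
Kavita predeceased; the 1/4 allotted to Kavita's branch passes to Kavita's issue by representation.
The 1/4 is divided into 3 equal shares of 1/12 among Ishita, Chetan, Aarav.
Ishita is living and takes 1/12.
Chetan is living and takes 1/12.
Aarav is living and takes 1/12.
Bhavna predeceased; the 1/4 allotted to Bhavna's branch passes to Bhavna's issue by representation.
The 1/4 is divided into 2 equal shares of 1/8 among Usha, Deepa.
Usha is living and takes 1/8.
Deepa is living and takes 1/8.
Lakshmi is living and takes 1/4.

Aarav 1/12; Chetan 1/12; Deepa 1/8; Girish 1/12; Hemant 1/12; Ishita 1/12; Lakshmi 1/4; Sarita 1/12; Usha 1/8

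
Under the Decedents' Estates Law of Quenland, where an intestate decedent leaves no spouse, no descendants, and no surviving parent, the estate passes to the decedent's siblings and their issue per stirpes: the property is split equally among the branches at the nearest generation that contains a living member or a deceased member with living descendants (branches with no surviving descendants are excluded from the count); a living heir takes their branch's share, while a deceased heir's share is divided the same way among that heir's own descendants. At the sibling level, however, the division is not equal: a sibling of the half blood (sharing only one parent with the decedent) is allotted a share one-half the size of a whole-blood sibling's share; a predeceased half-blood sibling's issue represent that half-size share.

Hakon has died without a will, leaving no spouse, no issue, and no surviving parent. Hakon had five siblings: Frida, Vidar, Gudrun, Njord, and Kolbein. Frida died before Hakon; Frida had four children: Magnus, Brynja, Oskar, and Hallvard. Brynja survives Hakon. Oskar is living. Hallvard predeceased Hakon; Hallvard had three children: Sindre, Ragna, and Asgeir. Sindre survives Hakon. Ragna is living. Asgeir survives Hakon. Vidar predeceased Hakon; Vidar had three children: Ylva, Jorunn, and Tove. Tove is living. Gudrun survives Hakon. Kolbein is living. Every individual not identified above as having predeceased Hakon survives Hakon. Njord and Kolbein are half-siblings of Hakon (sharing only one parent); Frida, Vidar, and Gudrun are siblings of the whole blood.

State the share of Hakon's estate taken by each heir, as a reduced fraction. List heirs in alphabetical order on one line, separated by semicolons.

Asgeir 1/48; Brynja 1/16; Gudrun 1/4; Jorunn 1/12; Kolbein 1/8; Magnus 1/16; Njord 1/8; Oskar 1/16; Ragna 1/48; Sindre 1/48; Tove 1/12; Ylva 1/12

No spouse, descendants, or parent survives, so the estate passes to Hakon's siblings per stirpes.
Half-blood siblings count for one-half the weight of whole-blood siblings at the initial division.
Dividing 1 in proportion to weights (total weight 4): Frida (weight 1) → 1/4; Vidar (weight 1) → 1/4; Gudrun (weight 1) → 1/4; Njord (weight 1/2) → 1/8; Kolbein (weight 1/2) → 1/8.
Frida predeceased; the 1/4 allotted to Frida's branch passes to Frida's issue by representation.
The 1/4 is divided into 4 equal shares of 1/16 among Magnus, Brynja, Oskar, Hallvard.
Magnus is living and takes 1/16.
Brynja is living and takes 1/16.
Oskar is living and takes 1/16.
Hallvard predeceased; the 1/16 allotted to Hallvard's branch passes to Hallvard's issue by representation.
The 1/16 is divided into 3 equal shares of 1/48 among Sindre, Ragna, Asgeir.
Sindre is living and takes 1/48.
Ragna is living and takes 1/48.
Asgeir is living and takes 1/48.
Vidar predeceased; the 1/4 allotted to Vidar's branch passes to Vidar's issue by representation.
The 1/4 is divided into 3 equal shares of 1/12 among Ylva, Jorunn, Tove.
Ylva is living and takes 1/12.
Jorunn is living and takes 1/12.
Tove is living and takes 1/12.
Gudrun is living and takes 1/4.
Njord is living and takes 1/8.
Kolbein is living and takes 1/8.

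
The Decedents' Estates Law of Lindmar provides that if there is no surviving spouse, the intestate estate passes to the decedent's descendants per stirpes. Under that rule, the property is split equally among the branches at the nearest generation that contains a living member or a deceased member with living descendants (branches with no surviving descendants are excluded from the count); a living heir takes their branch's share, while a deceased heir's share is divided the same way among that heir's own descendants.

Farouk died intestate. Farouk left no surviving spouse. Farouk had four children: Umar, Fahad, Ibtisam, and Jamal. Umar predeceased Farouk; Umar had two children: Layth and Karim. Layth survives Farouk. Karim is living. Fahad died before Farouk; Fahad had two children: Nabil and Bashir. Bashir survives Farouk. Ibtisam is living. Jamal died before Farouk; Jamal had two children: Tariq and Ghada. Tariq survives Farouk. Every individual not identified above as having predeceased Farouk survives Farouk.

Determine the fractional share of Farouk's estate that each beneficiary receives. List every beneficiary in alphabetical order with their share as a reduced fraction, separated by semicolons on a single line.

There is no surviving spouse, so the entire estate passes to Farouk's descendants per stirpes.
The estate is divided into 4 equal shares of 1/4 among Umar, Fahad, Ibtisam, Jamal.
Umar predeceased; the 1/4 allotted to Umar's branch passes to Umar's issue by representation.
The 1/4 is divided into 2 equal shares of 1/8 among Layth, Karim.
Layth is living and takes 1/8.
Karim is living and takes 1/8.
Fahad predeceased; the 1/4 allotted to Fahad's branch passes to Fahad's issue by representation.
The 1/4 is divided into 2 equal shares of 1/8 among Nabil, Bashir.
Nabil is living and takes 1/8.
Bashir is living and takes 1/8.
Ibtisam is living and takes 1/4.
Jamal predeceased; the 1/4 allotted to Jamal's branch passes to Jamal's issue by representation.
The 1/4 is divided into 2 equal shares of 1/8 among Tariq, Ghada.
Tariq is living and takes 1/8.
Ghada is living and takes 1/8.

Bashir 1/8; Ghada 1/8; Ibtisam 1/4; Karim 1/8; Layth 1/8; Nabil 1/8; Tariq 1/8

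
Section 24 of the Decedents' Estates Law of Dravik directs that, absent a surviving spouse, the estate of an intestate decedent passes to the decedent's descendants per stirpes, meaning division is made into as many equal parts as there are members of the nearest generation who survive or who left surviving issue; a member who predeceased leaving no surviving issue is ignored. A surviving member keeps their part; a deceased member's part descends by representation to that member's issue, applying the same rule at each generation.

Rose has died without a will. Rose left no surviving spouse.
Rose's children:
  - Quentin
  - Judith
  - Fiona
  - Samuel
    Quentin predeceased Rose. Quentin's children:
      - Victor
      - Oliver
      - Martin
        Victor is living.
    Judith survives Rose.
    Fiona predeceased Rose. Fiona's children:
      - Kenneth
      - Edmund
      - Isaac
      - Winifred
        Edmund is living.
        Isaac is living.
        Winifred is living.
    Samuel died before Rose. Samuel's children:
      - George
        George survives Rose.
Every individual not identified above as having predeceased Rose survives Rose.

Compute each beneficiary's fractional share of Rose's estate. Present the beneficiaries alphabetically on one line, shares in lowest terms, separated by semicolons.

There is no surviving spouse, so the entire estate passes to Rose's descendants per stirpes.
The estate is divided into 4 equal shares of 1/4 among Quentin, Judith, Fiona, Samuel.
Quentin predeceased; the 1/4 allotted to Quentin's branch passes to Quentin's issue by representation.
The 1/4 is divided into 3 equal shares of 1/12 among Victor, Oliver, Martin.
Victor is living and takes 1/12.
Oliver is living and takes 1/12.
Martin is living and takes 1/12.
Judith is living and takes 1/4.
Fiona predeceased; the 1/4 allotted to Fiona's branch passes to Fiona's issue by representation.
The 1/4 is divided into 4 equal shares of 1/16 among Kenneth, Edmund, Isaac, Winifred.
Kenneth is living and takes 1/16.
Edmund is living and takes 1/16.
Isaac is living and takes 1/16.
Winifred is living and takes 1/16.
Samuel predeceased; the 1/4 allotted to Samuel's branch passes to Samuel's issue by representation.
George is the sole taker at this level and receives the full 1/4.

Edmund 1/16; George 1/4; Isaac 1/16; Judith 1/4; Kenneth 1/16; Martin 1/12; Oliver 1/12; Victor 1/12; Winifred 1/16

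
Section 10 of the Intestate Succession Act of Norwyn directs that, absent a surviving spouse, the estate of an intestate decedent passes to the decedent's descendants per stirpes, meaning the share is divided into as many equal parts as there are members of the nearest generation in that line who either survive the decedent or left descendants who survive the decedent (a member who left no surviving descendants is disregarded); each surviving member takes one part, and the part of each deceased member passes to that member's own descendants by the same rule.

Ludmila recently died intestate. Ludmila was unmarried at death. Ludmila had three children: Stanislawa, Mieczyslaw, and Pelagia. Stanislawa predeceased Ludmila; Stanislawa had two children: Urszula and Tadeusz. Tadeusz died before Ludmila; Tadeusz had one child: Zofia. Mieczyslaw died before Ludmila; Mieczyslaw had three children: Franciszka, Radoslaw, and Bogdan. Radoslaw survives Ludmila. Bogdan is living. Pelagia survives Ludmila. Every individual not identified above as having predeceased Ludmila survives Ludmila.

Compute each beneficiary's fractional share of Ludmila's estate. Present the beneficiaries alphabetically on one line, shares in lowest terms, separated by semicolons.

Bogdan 1/9; Franciszka 1/9; Pelagia 1/3; Radoslaw 1/9; Urszula 1/6; Zofia 1/6

There is no surviving spouse, so the entire estate passes to Ludmila's descendants per stirpes.
The estate is divided into 3 equal shares of 1/3 among Stanislawa, Mieczyslaw, Pelagia.
Stanislawa predeceased; the 1/3 allotted to Stanislawa's branch passes to Stanislawa's issue by representation.
The 1/3 is divided into 2 equal shares of 1/6 among Urszula, Tadeusz.
Urszula is living and takes 1/6.
Tadeusz predeceased; the 1/6 allotted to Tadeusz's branch passes to Tadeusz's issue by representation.
Zofia is the sole taker at this level and receives the full 1/6.
Mieczyslaw predeceased; the 1/3 allotted to Mieczyslaw's branch passes to Mieczyslaw's issue by representation.
The 1/3 is divided into 3 equal shares of 1/9 among Franciszka, Radoslaw, Bogdan.
Franciszka is living and takes 1/9.
Radoslaw is living and takes 1/9.
Bogdan is living and takes 1/9.
Pelagia is living and takes 1/3.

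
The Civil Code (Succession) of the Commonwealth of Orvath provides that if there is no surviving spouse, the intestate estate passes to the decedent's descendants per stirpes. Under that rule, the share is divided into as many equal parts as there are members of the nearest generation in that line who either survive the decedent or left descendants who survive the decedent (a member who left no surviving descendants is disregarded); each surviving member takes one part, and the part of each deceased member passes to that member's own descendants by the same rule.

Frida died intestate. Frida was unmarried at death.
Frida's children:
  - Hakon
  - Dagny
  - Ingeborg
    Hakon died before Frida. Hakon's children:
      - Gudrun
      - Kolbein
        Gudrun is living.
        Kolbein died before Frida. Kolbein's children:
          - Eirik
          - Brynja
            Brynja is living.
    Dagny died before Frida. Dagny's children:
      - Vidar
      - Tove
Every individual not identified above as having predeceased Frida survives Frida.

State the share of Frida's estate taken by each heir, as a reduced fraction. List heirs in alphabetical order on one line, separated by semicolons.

There is no surviving spouse, so the entire estate passes to Frida's descendants per stirpes.
The estate is divided into 3 equal shares of 1/3 among Hakon, Dagny, Ingeborg.
Hakon predeceased; the 1/3 allotted to Hakon's branch passes to Hakon's issue by representation.
The 1/3 is divided into 2 equal shares of 1/6 among Gudrun, Kolbein.
Gudrun is living and takes 1/6.
Kolbein predeceased; the 1/6 allotted to Kolbein's branch passes to Kolbein's issue by representation.
The 1/6 is divided into 2 equal shares of 1/12 among Eirik, Brynja.
Eirik is living and takes 1/12.
Brynja is living and takes 1/12.
Dagny predeceased; the 1/3 allotted to Dagny's branch passes to Dagny's issue by representation.
The 1/3 is divided into 2 equal shares of 1/6 among Vidar, Tove.
Vidar is living and takes 1/6.
Tove is living and takes 1/6.
Ingeborg is living and takes 1/3.

Brynja 1/12; Eirik 1/12; Gudrun 1/6; Ingeborg 1/3; Tove 1/6; Vidar 1/6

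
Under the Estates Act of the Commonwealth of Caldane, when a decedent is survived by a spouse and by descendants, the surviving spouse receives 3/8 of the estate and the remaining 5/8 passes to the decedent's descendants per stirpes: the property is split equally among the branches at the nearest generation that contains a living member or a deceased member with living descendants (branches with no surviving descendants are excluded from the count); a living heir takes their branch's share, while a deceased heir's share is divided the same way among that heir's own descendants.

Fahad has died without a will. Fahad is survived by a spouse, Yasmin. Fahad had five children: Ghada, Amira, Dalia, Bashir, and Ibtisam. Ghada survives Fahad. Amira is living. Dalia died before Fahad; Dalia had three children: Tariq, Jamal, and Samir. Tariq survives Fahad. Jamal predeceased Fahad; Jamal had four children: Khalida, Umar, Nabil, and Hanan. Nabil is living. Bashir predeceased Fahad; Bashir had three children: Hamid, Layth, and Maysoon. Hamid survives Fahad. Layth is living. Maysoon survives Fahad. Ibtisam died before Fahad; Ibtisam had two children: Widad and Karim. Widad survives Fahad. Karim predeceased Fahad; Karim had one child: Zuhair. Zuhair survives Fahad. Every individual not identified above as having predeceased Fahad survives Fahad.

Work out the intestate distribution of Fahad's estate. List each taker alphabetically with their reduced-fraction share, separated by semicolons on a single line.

Amira 1/8; Ghada 1/8; Hamid 1/24; Hanan 1/96; Khalida 1/96; Layth 1/24; Maysoon 1/24; Nabil 1/96; Samir 1/24; Tariq 1/24; Umar 1/96; Widad 1/16; Yasmin 3/8; Zuhair 1/16

Yasmin, as surviving spouse, takes 3/8.
The remaining 5/8 passes to Fahad's descendants per stirpes.
The 5/8 is divided into 5 equal shares of 1/8 among Ghada, Amira, Dalia, Bashir, Ibtisam.
Ghada is living and takes 1/8.
Amira is living and takes 1/8.
Dalia predeceased; the 1/8 allotted to Dalia's branch passes to Dalia's issue by representation.
The 1/8 is divided into 3 equal shares of 1/24 among Tariq, Jamal, Samir.
Tariq is living and takes 1/24.
Jamal predeceased; the 1/24 allotted to Jamal's branch passes to Jamal's issue by representation.
The 1/24 is divided into 4 equal shares of 1/96 among Khalida, Umar, Nabil, Hanan.
Khalida is living and takes 1/96.
Umar is living and takes 1/96.
Nabil is living and takes 1/96.
Hanan is living and takes 1/96.
Samir is living and takes 1/24.
Bashir predeceased; the 1/8 allotted to Bashir's branch passes to Bashir's issue by representation.
The 1/8 is divided into 3 equal shares of 1/24 among Hamid, Layth, Maysoon.
Hamid is living and takes 1/24.
Layth is living and takes 1/24.
Maysoon is living and takes 1/24.
Ibtisam predeceased; the 1/8 allotted to Ibtisam's branch passes to Ibtisam's issue by representation.
The 1/8 is divided into 2 equal shares of 1/16 among Widad, Karim.
Widad is living and takes 1/16.
Karim predeceased; the 1/16 allotted to Karim's branch passes to Karim's issue by representation.
Zuhair is the sole taker at this level and receives the full 1/16.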